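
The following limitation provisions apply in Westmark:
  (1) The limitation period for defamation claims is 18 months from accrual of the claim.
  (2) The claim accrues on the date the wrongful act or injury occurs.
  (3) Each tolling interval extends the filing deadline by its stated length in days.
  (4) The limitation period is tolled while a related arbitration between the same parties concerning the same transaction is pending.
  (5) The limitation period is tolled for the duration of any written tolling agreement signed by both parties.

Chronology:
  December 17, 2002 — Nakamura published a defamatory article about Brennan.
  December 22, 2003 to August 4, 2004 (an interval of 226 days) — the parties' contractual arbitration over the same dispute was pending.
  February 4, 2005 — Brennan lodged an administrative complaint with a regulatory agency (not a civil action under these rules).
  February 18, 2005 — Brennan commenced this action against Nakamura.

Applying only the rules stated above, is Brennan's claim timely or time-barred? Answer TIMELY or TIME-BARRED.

TIME-BARRED

The limitation period began to run on December 17, 2002.
Adding the 18 months base period to December 17, 2002 gives a deadline of June 17, 2004, before any tolling.
The period was tolled for 226 days by the pending related arbitration (December 22, 2003 to August 4, 2004), pushing the deadline to January 29, 2005.
None of the other events listed affects the running of the period under the stated rules.
Filing on February 18, 2005 missed the January 29, 2005 deadline — the action is time-barred.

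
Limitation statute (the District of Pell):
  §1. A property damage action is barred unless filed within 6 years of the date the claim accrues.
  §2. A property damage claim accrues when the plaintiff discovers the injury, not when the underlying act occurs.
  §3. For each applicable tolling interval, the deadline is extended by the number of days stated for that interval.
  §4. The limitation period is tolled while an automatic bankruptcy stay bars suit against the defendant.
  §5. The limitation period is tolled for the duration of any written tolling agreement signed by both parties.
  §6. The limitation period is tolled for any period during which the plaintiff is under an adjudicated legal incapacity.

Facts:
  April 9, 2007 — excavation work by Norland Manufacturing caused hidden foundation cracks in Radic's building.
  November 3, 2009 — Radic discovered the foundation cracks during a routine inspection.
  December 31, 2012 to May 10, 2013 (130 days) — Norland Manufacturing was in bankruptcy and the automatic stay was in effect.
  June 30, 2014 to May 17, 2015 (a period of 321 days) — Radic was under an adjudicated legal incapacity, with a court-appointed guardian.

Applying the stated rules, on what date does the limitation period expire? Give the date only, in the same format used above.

Accrual is tied to discovery, so the period began on November 3, 2009 rather than on April 9, 2007 when the act occurred.
6 years from November 3, 2009 is November 3, 2015.
Because the automatic bankruptcy stay ran from December 31, 2012 to May 10, 2013, the deadline is extended by 130 days to March 12, 2016.
Because the plaintiff's legal incapacity ran from June 30, 2014 to May 17, 2015, the deadline is extended by 321 days to January 27, 2017.

January 27, 2017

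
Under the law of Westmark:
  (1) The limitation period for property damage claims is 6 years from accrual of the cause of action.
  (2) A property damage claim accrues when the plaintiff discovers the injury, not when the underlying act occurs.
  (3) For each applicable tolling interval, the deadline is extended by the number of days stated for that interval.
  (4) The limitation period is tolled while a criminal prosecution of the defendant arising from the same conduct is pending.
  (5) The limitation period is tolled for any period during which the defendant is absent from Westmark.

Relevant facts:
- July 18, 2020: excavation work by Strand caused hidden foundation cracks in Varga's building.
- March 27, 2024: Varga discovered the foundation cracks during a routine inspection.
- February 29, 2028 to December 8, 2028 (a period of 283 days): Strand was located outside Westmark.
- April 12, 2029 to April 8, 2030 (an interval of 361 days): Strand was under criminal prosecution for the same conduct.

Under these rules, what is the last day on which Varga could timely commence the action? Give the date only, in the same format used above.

December 31, 2031

Accrual is tied to discovery, so the period began on March 27, 2024 rather than on July 18, 2020 when the act occurred.
6 years from March 27, 2024 is March 27, 2030.
The defendant's absence from the jurisdiction from February 29, 2028 to December 8, 2028 tolled the period for 283 days, extending the deadline to January 4, 2031.
The pending criminal prosecution from April 12, 2029 to April 8, 2030 tolled the period for 361 days, extending the deadline to December 31, 2031.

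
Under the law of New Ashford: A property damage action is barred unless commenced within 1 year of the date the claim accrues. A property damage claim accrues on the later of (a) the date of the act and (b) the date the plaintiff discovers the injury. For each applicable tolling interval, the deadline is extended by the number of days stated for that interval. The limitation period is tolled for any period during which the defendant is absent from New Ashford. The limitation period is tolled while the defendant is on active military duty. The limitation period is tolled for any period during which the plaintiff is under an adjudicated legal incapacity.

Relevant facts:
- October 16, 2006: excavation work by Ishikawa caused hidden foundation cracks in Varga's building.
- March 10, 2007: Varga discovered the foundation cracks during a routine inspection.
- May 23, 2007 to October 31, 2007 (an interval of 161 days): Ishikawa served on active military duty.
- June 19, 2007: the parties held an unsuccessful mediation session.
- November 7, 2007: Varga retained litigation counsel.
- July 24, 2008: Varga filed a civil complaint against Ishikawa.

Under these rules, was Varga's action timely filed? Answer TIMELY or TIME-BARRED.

Because discovery on March 10, 2007 post-dates the October 16, 2006 act, accrual under the later-of rule falls on March 10, 2007.
Adding the 1 year base period to March 10, 2007 gives a deadline of March 10, 2008, before any tolling.
The defendant's active military service from May 23, 2007 to October 31, 2007 tolled the period for 161 days, extending the deadline to August 18, 2008.
None of the other events listed affects the running of the period under the stated rules.
The July 24, 2008 filing precedes the August 18, 2008 deadline; the claim is timely.

TIMELY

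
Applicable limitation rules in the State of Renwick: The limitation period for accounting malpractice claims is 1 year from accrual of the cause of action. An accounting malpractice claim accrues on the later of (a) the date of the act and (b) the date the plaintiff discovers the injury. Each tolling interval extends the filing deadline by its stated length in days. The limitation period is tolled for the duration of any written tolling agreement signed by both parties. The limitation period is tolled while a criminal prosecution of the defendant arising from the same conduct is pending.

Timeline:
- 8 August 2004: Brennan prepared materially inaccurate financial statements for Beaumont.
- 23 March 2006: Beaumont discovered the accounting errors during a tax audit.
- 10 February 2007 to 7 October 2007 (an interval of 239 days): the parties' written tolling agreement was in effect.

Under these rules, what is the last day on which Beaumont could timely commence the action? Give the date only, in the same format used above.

Because discovery on 23 March 2006 post-dates the 8 August 2004 act, accrual under the later-of rule falls on 23 March 2006.
1 year from 23 March 2006 is 23 March 2007.
The written tolling agreement from 10 February 2007 to 7 October 2007 tolled the period for 239 days, extending the deadline to 17 November 2007.

17 November 2007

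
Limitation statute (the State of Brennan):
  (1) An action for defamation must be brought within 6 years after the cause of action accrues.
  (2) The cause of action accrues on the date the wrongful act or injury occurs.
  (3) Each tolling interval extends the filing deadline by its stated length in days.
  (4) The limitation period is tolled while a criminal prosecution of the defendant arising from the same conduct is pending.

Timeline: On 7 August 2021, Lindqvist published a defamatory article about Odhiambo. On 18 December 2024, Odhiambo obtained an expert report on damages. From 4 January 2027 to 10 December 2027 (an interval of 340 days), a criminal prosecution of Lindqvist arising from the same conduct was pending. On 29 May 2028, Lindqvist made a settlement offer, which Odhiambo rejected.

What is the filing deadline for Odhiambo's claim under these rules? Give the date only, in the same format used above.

The cause of action accrued on 7 August 2021, the date of the act.
6 years from 7 August 2021 is 7 August 2027.
The period was tolled for 340 days by the pending criminal prosecution (4 January 2027 to 10 December 2027), pushing the deadline to 12 July 2028.
None of the other events listed affects the running of the period under the stated rules.

12 July 2028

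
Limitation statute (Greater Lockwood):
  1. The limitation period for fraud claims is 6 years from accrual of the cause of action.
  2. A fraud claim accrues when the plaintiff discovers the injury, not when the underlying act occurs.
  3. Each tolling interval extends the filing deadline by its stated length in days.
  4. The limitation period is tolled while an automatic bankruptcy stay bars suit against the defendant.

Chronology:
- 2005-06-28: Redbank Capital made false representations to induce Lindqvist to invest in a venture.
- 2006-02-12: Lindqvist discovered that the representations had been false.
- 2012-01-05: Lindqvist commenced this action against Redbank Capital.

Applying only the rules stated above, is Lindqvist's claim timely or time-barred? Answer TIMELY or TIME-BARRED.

The claim did not accrue until Lindqvist discovered the injury on 2006-02-12; the 2005-06-28 act date does not start the clock under the stated rule.
6 years from 2006-02-12 is 2012-02-12.
The 2012-01-05 filing precedes the 2012-02-12 deadline; the claim is timely.

TIMELY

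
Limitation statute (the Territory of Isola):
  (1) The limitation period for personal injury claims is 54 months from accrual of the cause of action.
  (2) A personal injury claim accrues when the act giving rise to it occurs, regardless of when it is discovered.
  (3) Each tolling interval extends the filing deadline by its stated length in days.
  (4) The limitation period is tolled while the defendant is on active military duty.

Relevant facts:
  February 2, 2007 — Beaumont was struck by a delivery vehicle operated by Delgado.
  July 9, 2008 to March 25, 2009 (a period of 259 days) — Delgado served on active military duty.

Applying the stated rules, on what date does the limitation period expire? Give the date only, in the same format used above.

April 17, 2012

The claim accrued on February 2, 2007, when the wrongful act occurred.
54 months from February 2, 2007 is August 2, 2011.
Because the defendant's active military service ran from July 9, 2008 to March 25, 2009, the deadline is extended by 259 days to April 17, 2012.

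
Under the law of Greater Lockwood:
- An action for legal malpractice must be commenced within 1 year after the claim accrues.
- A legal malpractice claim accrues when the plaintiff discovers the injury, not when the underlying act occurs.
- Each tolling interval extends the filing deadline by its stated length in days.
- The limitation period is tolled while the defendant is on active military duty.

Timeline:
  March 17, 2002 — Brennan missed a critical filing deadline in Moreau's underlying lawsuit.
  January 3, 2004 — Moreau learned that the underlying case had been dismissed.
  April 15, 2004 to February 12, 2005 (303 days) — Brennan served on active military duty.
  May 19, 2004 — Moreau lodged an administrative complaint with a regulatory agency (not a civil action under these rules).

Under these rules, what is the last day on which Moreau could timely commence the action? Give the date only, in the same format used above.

Accrual is tied to discovery, so the period began on January 3, 2004 rather than on March 17, 2002 when the act occurred.
1 year from January 3, 2004 is January 3, 2005.
The defendant's active military service from April 15, 2004 to February 12, 2005 tolled the period for 303 days, extending the deadline to November 2, 2005.
Nothing else in the chronology tolls or restarts the period.

November 2, 2005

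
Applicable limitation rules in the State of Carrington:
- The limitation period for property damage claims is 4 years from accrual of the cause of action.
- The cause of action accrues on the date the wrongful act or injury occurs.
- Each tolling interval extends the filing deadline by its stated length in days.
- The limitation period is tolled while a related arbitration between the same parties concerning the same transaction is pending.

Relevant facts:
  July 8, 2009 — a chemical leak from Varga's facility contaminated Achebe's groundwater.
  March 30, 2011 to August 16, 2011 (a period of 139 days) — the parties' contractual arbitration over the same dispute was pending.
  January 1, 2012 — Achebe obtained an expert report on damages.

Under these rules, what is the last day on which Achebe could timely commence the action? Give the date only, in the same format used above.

The limitation period began to run on July 8, 2009.
Adding the 4 years base period to July 8, 2009 gives a deadline of July 8, 2013, before any tolling.
The pending related arbitration from March 30, 2011 to August 16, 2011 tolled the period for 139 days, extending the deadline to November 24, 2013.
The other events in the timeline have no effect on the limitation period under the stated rules.

November 24, 2013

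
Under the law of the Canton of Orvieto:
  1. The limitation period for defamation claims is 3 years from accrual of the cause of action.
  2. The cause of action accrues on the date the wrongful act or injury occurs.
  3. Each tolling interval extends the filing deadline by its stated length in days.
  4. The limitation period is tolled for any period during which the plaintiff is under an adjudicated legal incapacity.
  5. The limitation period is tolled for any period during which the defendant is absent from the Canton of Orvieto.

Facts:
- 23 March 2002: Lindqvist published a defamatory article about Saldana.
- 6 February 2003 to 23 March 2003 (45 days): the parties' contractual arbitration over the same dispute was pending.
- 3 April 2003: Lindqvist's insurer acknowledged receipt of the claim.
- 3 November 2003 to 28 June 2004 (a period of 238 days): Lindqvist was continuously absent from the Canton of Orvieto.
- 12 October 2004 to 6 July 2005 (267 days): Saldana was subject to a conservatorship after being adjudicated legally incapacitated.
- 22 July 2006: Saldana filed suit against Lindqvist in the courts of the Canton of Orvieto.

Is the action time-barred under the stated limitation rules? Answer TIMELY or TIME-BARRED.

TIMELY

The claim accrued on 23 March 2002, when the wrongful act occurred.
Adding the 3 years base period to 23 March 2002 gives a deadline of 23 March 2005, before any tolling.
Because the defendant's absence from the jurisdiction ran from 3 November 2003 to 28 June 2004, the deadline is extended by 238 days to 16 November 2005.
Because the plaintiff's legal incapacity ran from 12 October 2004 to 6 July 2005, the deadline is extended by 267 days to 10 August 2006.
The pending related arbitration from 6 February 2003 to 23 March 2003 does not toll the period, because no stated rule makes a pending arbitration a tolling event.
None of the other events listed affects the running of the period under the stated rules.
Saldana filed on 22 July 2006, before the 10 August 2006 deadline, so the action is timely.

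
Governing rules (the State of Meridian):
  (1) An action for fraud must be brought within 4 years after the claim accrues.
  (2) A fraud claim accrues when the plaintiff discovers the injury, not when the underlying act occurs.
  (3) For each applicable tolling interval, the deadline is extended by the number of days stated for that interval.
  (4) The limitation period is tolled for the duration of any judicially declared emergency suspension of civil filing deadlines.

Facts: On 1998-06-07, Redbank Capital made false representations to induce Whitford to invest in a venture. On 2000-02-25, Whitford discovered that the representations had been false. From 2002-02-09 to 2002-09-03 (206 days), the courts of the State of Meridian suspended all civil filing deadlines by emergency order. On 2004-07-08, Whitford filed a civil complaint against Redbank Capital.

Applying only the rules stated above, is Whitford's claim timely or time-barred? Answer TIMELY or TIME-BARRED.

TIMELY

Under the discovery rule, the claim accrued on 2000-02-25, when Whitford discovered the injury — not on the 1998-06-07 date of the underlying act.
Adding the 4 years base period to 2000-02-25 gives a deadline of 2004-02-25, before any tolling.
The period was tolled for 206 days by the emergency suspension of filing deadlines (2002-02-09 to 2002-09-03), pushing the deadline to 2004-09-18.
The 2004-07-08 filing precedes the 2004-09-18 deadline; the claim is timely.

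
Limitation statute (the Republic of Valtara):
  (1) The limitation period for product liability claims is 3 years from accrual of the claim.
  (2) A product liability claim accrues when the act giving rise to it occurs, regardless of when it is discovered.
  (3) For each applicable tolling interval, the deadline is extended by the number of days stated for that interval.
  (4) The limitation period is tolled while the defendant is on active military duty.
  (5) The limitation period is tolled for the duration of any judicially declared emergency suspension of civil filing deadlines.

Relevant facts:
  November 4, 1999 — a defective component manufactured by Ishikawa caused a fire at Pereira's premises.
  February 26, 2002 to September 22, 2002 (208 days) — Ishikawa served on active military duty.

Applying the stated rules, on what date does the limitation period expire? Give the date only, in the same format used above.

The claim accrued on November 4, 1999, the date of the act.
Adding the 3 years base period to November 4, 1999 gives a deadline of November 4, 2002, before any tolling.
The period was tolled for 208 days by the defendant's active military service (February 26, 2002 to September 22, 2002), pushing the deadline to May 31, 2003.

May 31, 2003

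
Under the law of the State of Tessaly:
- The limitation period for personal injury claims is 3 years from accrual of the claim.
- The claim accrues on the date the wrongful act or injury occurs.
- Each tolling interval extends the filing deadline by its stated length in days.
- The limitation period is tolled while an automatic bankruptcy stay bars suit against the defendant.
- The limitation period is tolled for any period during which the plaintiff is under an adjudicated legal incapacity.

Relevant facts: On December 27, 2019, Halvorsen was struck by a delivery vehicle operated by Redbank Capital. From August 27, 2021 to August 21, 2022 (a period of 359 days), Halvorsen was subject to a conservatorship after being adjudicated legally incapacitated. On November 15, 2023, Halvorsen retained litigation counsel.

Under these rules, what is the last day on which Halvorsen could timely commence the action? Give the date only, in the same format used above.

The claim accrued on December 27, 2019, the date of the act.
The untolled deadline — 3 years after December 27, 2019 — is December 27, 2022.
The period was tolled for 359 days by the plaintiff's legal incapacity (August 27, 2021 to August 21, 2022), pushing the deadline to December 21, 2023.
None of the other events listed affects the running of the period under the stated rules.

December 21, 2023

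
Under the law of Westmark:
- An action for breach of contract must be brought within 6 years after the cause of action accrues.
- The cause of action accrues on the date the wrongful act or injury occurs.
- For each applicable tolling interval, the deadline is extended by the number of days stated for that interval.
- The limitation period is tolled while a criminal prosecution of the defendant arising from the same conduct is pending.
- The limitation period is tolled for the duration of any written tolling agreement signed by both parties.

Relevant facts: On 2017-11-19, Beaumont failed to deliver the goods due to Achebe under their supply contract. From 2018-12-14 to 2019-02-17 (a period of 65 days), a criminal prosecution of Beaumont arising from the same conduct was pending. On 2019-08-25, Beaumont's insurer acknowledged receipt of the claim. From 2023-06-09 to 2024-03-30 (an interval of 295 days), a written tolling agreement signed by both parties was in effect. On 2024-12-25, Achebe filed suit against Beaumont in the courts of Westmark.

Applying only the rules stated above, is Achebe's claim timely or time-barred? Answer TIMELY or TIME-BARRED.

The limitation period began to run on 2017-11-19.
6 years from 2017-11-19 is 2023-11-19.
The period was tolled for 65 days by the pending criminal prosecution (2018-12-14 to 2019-02-17), pushing the deadline to 2024-01-23.
The period was tolled for 295 days by the written tolling agreement (2023-06-09 to 2024-03-30), pushing the deadline to 2024-11-13.
None of the other events listed affects the running of the period under the stated rules.
Filing on 2024-12-25 missed the 2024-11-13 deadline — the action is time-barred.

TIME-BARRED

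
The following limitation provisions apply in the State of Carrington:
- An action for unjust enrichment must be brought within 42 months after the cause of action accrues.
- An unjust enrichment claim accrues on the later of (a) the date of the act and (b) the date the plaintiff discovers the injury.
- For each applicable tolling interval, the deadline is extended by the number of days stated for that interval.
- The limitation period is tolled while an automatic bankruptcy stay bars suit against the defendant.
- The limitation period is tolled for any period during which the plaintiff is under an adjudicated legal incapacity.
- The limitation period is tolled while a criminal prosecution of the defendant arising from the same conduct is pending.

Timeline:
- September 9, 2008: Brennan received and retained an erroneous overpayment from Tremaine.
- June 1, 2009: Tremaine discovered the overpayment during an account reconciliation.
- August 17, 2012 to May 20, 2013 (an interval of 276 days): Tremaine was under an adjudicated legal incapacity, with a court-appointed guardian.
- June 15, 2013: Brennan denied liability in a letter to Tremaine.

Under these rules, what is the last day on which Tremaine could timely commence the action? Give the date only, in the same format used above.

The claim accrued on June 1, 2009 — the later of the September 9, 2008 act and the June 1, 2009 discovery.
Adding the 42 months base period to June 1, 2009 gives a deadline of December 1, 2012, before any tolling.
Because the plaintiff's legal incapacity ran from August 17, 2012 to May 20, 2013, the deadline is extended by 276 days to September 3, 2013.
None of the other events listed affects the running of the period under the stated rules.

September 3, 2013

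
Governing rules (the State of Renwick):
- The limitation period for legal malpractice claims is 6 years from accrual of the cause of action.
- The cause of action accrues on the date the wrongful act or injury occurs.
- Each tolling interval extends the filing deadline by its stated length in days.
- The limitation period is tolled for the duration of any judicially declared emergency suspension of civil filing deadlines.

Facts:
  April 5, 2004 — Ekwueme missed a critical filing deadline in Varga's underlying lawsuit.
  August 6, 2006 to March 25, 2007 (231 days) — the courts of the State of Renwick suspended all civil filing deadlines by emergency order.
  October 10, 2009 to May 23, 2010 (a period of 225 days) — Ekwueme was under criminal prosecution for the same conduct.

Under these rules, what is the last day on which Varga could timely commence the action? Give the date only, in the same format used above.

The limitation period began to run on April 5, 2004.
Adding the 6 years base period to April 5, 2004 gives a deadline of April 5, 2010, before any tolling.
Because the emergency suspension of filing deadlines ran from August 6, 2006 to March 25, 2007, the deadline is extended by 231 days to November 22, 2010.
The pending criminal prosecution from October 10, 2009 to May 23, 2010 does not toll the period, because no stated rule makes a criminal prosecution a tolling event.

November 22, 2010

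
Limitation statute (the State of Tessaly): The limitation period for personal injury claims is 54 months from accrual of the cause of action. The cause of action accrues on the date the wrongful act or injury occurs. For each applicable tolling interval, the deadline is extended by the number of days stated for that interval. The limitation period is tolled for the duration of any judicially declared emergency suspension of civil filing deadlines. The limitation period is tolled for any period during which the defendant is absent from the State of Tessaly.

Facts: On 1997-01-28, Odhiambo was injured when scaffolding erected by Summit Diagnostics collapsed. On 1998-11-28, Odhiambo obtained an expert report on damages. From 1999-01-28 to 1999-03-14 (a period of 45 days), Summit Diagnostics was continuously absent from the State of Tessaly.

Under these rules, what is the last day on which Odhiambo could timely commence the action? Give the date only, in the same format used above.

2001-09-11

The cause of action accrued on 1997-01-28, the date of the act.
The untolled deadline — 54 months after 1997-01-28 — is 2001-07-28.
The period was tolled for 45 days by the defendant's absence from the jurisdiction (1999-01-28 to 1999-03-14), pushing the deadline to 2001-09-11.
Nothing else in the chronology tolls or restarts the period.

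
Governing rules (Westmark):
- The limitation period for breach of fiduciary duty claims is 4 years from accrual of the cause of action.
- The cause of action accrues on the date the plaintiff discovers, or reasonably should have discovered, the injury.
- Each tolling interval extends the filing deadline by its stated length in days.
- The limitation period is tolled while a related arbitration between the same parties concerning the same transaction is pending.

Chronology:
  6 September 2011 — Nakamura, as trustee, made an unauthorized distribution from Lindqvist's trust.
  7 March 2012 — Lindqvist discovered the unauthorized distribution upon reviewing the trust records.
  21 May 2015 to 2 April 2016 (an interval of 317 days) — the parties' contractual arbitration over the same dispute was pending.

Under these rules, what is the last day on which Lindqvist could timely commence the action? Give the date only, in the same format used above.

18 January 2017

Under the discovery rule, the claim accrued on 7 March 2012, when Lindqvist discovered the injury — not on the 6 September 2011 date of the underlying act.
4 years from 7 March 2012 is 7 March 2016.
Because the pending related arbitration ran from 21 May 2015 to 2 April 2016, the deadline is extended by 317 days to 18 January 2017.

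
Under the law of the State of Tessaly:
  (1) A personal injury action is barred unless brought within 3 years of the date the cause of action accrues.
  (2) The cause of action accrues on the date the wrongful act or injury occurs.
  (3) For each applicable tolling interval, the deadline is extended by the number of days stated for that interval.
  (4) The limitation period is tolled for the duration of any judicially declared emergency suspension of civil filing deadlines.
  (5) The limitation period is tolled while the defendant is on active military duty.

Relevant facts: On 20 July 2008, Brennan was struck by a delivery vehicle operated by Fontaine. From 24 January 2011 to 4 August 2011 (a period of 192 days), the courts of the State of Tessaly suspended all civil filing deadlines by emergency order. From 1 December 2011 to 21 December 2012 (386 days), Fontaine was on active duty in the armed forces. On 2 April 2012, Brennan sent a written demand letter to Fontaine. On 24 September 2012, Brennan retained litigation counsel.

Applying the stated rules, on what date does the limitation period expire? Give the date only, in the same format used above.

17 February 2013

The cause of action accrued on 20 July 2008, the date of the act.
The untolled deadline — 3 years after 20 July 2008 — is 20 July 2011.
Because the emergency suspension of filing deadlines ran from 24 January 2011 to 4 August 2011, the deadline is extended by 192 days to 28 January 2012.
The defendant's active military service from 1 December 2011 to 21 December 2012 tolled the period for 386 days, extending the deadline to 17 February 2013.
The other events in the timeline have no effect on the limitation period under the stated rules.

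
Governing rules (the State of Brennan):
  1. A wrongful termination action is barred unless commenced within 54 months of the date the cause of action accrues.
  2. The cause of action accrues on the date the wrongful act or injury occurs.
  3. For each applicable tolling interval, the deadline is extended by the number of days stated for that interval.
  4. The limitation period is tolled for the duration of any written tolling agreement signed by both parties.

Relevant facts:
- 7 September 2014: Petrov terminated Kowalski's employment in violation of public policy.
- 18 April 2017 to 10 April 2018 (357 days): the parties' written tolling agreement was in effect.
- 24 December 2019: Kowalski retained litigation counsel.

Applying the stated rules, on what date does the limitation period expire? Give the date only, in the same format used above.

27 February 2020

The limitation period began to run on 7 September 2014.
Adding the 54 months base period to 7 September 2014 gives a deadline of 7 March 2019, before any tolling.
The period was tolled for 357 days by the written tolling agreement (18 April 2017 to 10 April 2018), pushing the deadline to 27 February 2020.
Nothing else in the chronology tolls or restarts the period.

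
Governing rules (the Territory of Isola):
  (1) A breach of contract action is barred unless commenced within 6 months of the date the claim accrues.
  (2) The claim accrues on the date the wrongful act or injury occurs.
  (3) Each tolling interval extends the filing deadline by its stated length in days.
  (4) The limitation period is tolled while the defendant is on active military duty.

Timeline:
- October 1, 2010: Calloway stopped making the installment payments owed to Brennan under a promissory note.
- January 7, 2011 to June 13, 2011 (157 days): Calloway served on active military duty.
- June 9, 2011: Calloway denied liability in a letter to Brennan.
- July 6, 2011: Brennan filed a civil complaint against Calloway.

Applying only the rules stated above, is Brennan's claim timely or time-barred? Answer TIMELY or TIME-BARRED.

TIMELY

The limitation period began to run on October 1, 2010.
The untolled deadline — 6 months after October 1, 2010 — is April 1, 2011.
The period was tolled for 157 days by the defendant's active military service (January 7, 2011 to June 13, 2011), pushing the deadline to September 5, 2011.
Nothing else in the chronology tolls or restarts the period.
Filing on July 6, 2011 beat the September 5, 2011 deadline — the action is timely.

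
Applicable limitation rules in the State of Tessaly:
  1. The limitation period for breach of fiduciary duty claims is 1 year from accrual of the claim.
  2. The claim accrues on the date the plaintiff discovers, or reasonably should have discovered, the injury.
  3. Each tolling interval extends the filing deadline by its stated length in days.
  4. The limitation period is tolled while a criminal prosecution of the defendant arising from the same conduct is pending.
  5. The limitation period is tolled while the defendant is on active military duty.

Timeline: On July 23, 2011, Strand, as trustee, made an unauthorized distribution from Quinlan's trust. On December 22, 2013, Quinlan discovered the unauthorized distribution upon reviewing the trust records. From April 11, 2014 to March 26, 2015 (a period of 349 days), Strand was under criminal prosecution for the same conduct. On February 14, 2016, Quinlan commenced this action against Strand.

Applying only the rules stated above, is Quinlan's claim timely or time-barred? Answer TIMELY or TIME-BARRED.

TIME-BARRED

Accrual is tied to discovery, so the period began on December 22, 2013 rather than on July 23, 2011 when the act occurred.
The untolled deadline — 1 year after December 22, 2013 — is December 22, 2014.
The period was tolled for 349 days by the pending criminal prosecution (April 11, 2014 to March 26, 2015), pushing the deadline to December 6, 2015.
The February 14, 2016 filing falls after the December 6, 2015 deadline; the claim is time-barred.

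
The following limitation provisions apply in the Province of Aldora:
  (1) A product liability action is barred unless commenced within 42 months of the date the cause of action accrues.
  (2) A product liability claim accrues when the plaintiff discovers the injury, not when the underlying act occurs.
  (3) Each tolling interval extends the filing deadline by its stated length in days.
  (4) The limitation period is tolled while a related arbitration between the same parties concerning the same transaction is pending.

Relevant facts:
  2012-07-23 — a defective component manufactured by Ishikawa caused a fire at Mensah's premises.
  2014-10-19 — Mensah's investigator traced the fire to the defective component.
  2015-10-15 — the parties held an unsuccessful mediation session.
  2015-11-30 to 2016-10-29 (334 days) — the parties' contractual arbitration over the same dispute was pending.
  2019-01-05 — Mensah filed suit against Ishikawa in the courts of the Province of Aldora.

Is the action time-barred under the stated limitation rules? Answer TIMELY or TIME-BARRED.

Under the discovery rule, the claim accrued on 2014-10-19, when Mensah discovered the injury — not on the 2012-07-23 date of the underlying act.
Adding the 42 months base period to 2014-10-19 gives a deadline of 2018-04-19, before any tolling.
Because the pending related arbitration ran from 2015-11-30 to 2016-10-29, the deadline is extended by 334 days to 2019-03-19.
None of the other events listed affects the running of the period under the stated rules.
The 2019-01-05 filing precedes the 2019-03-19 deadline; the claim is timely.

TIMELY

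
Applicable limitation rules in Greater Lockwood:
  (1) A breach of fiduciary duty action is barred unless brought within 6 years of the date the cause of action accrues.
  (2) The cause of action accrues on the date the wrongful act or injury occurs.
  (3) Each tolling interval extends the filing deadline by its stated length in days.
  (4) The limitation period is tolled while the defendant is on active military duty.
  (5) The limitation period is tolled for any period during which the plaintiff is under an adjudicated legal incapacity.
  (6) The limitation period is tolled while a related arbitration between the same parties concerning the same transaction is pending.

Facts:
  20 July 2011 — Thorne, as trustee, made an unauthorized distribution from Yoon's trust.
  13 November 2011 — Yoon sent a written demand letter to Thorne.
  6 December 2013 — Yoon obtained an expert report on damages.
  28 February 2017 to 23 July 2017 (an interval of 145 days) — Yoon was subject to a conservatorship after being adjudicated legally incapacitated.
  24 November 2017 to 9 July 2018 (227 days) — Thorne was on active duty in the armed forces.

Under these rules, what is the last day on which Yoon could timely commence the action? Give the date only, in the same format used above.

The claim accrued on 20 July 2011, when the wrongful act occurred.
The untolled deadline — 6 years after 20 July 2011 — is 20 July 2017.
Because the plaintiff's legal incapacity ran from 28 February 2017 to 23 July 2017, the deadline is extended by 145 days to 12 December 2017.
Because the defendant's active military service ran from 24 November 2017 to 9 July 2018, the deadline is extended by 227 days to 27 July 2018.
The other events in the timeline have no effect on the limitation period under the stated rules.

27 July 2018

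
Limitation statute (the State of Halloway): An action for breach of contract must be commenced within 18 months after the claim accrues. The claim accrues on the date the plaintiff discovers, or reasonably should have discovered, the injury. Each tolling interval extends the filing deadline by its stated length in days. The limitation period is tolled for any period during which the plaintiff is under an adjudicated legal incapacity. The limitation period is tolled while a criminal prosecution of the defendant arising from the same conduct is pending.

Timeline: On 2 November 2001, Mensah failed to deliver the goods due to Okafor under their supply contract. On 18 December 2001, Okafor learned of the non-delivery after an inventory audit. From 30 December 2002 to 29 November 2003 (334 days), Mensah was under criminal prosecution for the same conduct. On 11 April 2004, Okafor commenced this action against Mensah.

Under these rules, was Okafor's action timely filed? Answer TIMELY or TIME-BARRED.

Accrual is tied to discovery, so the period began on 18 December 2001 rather than on 2 November 2001 when the act occurred.
Adding the 18 months base period to 18 December 2001 gives a deadline of 18 June 2003, before any tolling.
The period was tolled for 334 days by the pending criminal prosecution (30 December 2002 to 29 November 2003), pushing the deadline to 17 May 2004.
Filing on 11 April 2004 beat the 17 May 2004 deadline — the action is timely.

TIMELY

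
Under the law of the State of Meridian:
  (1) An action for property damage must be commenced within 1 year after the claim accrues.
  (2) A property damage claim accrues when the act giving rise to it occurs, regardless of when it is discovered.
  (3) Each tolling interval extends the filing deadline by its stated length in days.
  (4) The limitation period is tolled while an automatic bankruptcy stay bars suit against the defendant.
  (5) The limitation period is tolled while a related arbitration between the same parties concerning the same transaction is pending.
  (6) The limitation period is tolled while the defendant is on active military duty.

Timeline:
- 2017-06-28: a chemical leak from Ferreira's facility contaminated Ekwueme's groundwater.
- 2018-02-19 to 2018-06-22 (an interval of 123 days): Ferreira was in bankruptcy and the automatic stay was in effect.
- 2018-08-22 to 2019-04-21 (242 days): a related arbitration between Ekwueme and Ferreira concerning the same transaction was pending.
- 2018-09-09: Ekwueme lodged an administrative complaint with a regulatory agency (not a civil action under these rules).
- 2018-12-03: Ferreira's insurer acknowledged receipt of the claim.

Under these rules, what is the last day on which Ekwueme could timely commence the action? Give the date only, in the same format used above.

2019-06-28

The limitation period began to run on 2017-06-28.
The untolled deadline — 1 year after 2017-06-28 — is 2018-06-28.
The period was tolled for 123 days by the automatic bankruptcy stay (2018-02-19 to 2018-06-22), pushing the deadline to 2018-10-29.
The pending related arbitration from 2018-08-22 to 2019-04-21 tolled the period for 242 days, extending the deadline to 2019-06-28.
The other events in the timeline have no effect on the limitation period under the stated rules.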